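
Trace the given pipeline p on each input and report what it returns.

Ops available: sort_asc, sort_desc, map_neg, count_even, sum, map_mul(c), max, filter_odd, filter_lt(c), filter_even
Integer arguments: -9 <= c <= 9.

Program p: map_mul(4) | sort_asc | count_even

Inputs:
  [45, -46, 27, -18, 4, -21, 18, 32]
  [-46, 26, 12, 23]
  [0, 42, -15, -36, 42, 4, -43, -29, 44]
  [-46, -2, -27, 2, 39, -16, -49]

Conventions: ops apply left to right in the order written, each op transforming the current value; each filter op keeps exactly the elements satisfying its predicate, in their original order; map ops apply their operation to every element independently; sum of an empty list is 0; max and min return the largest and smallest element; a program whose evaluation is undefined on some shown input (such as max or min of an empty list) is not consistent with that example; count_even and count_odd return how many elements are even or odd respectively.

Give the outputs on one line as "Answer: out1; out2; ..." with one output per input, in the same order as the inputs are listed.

Execution, op by op:
  [45, -46, 27, -18, 4, -21, 18, 32] -> [180, -184, 108, -72, 16, -84, 72, 128] -> [-184, -84, -72, 16, 72, 108, 128, 180] -> 8
  [-46, 26, 12, 23] -> [-184, 104, 48, 92] -> [-184, 48, 92, 104] -> 4
  [0, 42, -15, -36, 42, 4, -43, -29, 44] -> [0, 168, -60, -144, 168, 16, -172, -116, 176] -> [-172, -144, -116, -60, 0, 16, 168, 168, 176] -> 9
  [-46, -2, -27, 2, 39, -16, -49] -> [-184, -8, -108, 8, 156, -64, -196] -> [-196, -184, -108, -64, -8, 8, 156] -> 7

8; 4; 9; 7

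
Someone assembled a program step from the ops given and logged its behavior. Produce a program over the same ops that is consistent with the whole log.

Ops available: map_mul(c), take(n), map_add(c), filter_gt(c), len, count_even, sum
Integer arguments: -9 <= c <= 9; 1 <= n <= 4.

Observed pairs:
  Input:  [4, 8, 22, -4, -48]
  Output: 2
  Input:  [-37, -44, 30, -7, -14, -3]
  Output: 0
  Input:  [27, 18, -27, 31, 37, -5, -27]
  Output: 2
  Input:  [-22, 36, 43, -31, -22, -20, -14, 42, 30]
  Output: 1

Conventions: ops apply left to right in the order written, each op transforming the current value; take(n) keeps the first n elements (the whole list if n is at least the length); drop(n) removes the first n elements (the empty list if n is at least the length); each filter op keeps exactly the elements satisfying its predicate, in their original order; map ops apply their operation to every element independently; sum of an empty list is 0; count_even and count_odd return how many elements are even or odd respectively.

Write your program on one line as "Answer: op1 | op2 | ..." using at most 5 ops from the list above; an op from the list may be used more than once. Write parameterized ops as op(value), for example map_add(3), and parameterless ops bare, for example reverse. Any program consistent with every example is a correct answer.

take(3) | take(2) | filter_gt(-7) | map_add(-7) | len

Check, running the answer program on each example:
  [4, 8, 22, -4, -48] -> [4, 8, 22] -> [4, 8] -> [4, 8] -> [-3, 1] -> 2
  [-37, -44, 30, -7, -14, -3] -> [-37, -44, 30] -> [-37, -44] -> [] -> [] -> 0
  [27, 18, -27, 31, 37, -5, -27] -> [27, 18, -27] -> [27, 18] -> [27, 18] -> [20, 11] -> 2
  [-22, 36, 43, -31, -22, -20, -14, 42, 30] -> [-22, 36, 43] -> [-22, 36] -> [36] -> [29] -> 1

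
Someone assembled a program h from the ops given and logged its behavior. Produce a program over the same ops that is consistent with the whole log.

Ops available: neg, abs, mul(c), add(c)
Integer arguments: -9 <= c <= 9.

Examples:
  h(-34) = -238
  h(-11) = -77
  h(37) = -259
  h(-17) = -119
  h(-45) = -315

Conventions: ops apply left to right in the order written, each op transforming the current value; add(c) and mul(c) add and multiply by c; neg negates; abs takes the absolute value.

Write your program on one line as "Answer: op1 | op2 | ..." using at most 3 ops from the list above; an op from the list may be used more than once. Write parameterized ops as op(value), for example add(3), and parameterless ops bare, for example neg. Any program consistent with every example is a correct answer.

abs | neg | mul(7)

Check, running the answer program on each example:
  -34 -> 34 -> -34 -> -238
  -11 -> 11 -> -11 -> -77
  37 -> 37 -> -37 -> -259
  -17 -> 17 -> -17 -> -119
  -45 -> 45 -> -45 -> -315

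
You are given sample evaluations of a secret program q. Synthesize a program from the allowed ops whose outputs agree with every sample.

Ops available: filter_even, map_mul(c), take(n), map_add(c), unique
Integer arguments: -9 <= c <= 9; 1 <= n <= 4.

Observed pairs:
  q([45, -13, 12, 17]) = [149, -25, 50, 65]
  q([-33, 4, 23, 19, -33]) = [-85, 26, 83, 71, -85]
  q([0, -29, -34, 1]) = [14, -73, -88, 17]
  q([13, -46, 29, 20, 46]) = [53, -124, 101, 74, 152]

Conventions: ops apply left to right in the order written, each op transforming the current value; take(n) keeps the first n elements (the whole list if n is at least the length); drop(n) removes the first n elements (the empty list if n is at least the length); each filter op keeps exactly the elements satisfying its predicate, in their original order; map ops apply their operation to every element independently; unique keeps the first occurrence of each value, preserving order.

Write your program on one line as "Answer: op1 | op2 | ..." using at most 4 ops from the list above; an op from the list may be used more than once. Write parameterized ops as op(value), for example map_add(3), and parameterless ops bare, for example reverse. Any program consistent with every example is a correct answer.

map_add(7) | map_mul(3) | map_add(-9) | map_add(2)

Check, running the answer program on each example:
  [45, -13, 12, 17] -> [52, -6, 19, 24] -> [156, -18, 57, 72] -> [147, -27, 48, 63] -> [149, -25, 50, 65]
  [-33, 4, 23, 19, -33] -> [-26, 11, 30, 26, -26] -> [-78, 33, 90, 78, -78] -> [-87, 24, 81, 69, -87] -> [-85, 26, 83, 71, -85]
  [0, -29, -34, 1] -> [7, -22, -27, 8] -> [21, -66, -81, 24] -> [12, -75, -90, 15] -> [14, -73, -88, 17]
  [13, -46, 29, 20, 46] -> [20, -39, 36, 27, 53] -> [60, -117, 108, 81, 159] -> [51, -126, 99, 72, 150] -> [53, -124, 101, 74, 152]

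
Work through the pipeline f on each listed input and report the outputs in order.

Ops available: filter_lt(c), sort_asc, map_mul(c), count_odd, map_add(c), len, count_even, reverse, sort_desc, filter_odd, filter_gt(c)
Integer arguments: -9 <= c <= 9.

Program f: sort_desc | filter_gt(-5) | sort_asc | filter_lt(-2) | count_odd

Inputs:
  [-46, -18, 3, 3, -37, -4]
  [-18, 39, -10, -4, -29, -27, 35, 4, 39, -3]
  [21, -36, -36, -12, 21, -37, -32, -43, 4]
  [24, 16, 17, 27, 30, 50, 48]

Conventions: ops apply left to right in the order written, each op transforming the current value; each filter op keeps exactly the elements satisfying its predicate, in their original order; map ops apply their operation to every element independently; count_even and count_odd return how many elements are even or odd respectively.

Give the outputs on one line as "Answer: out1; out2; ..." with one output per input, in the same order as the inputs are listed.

Execution, op by op:
  [-46, -18, 3, 3, -37, -4] -> [3, 3, -4, -18, -37, -46] -> [3, 3, -4] -> [-4, 3, 3] -> [-4] -> 0
  [-18, 39, -10, -4, -29, -27, 35, 4, 39, -3] -> [39, 39, 35, 4, -3, -4, -10, -18, -27, -29] -> [39, 39, 35, 4, -3, -4] -> [-4, -3, 4, 35, 39, 39] -> [-4, -3] -> 1
  [21, -36, -36, -12, 21, -37, -32, -43, 4] -> [21, 21, 4, -12, -32, -36, -36, -37, -43] -> [21, 21, 4] -> [4, 21, 21] -> [] -> 0
  [24, 16, 17, 27, 30, 50, 48] -> [50, 48, 30, 27, 24, 17, 16] -> [50, 48, 30, 27, 24, 17, 16] -> [16, 17, 24, 27, 30, 48, 50] -> [] -> 0

0; 1; 0; 0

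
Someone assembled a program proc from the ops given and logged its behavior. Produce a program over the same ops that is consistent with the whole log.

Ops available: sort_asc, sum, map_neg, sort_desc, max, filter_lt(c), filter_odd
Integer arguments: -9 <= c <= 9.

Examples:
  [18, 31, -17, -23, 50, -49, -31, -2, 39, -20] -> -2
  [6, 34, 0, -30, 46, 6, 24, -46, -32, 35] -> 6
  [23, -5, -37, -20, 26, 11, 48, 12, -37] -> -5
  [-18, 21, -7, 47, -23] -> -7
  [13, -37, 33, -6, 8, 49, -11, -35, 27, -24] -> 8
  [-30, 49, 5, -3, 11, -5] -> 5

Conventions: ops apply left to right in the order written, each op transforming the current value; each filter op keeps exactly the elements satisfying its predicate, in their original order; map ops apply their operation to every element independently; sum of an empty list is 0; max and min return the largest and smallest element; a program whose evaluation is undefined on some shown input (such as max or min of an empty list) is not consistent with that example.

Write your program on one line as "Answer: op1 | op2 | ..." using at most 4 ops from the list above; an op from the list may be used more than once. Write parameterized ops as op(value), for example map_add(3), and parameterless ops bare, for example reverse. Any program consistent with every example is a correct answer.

sort_asc | filter_lt(9) | sort_desc | max

Check, running the answer program on each example:
  [18, 31, -17, -23, 50, -49, -31, -2, 39, -20] -> [-49, -31, -23, -20, -17, -2, 18, 31, 39, 50] -> [-49, -31, -23, -20, -17, -2] -> [-2, -17, -20, -23, -31, -49] -> -2
  [6, 34, 0, -30, 46, 6, 24, -46, -32, 35] -> [-46, -32, -30, 0, 6, 6, 24, 34, 35, 46] -> [-46, -32, -30, 0, 6, 6] -> [6, 6, 0, -30, -32, -46] -> 6
  [23, -5, -37, -20, 26, 11, 48, 12, -37] -> [-37, -37, -20, -5, 11, 12, 23, 26, 48] -> [-37, -37, -20, -5] -> [-5, -20, -37, -37] -> -5
  [-18, 21, -7, 47, -23] -> [-23, -18, -7, 21, 47] -> [-23, -18, -7] -> [-7, -18, -23] -> -7
  [13, -37, 33, -6, 8, 49, -11, -35, 27, -24] -> [-37, -35, -24, -11, -6, 8, 13, 27, 33, 49] -> [-37, -35, -24, -11, -6, 8] -> [8, -6, -11, -24, -35, -37] -> 8
  [-30, 49, 5, -3, 11, -5] -> [-30, -5, -3, 5, 11, 49] -> [-30, -5, -3, 5] -> [5, -3, -5, -30] -> 5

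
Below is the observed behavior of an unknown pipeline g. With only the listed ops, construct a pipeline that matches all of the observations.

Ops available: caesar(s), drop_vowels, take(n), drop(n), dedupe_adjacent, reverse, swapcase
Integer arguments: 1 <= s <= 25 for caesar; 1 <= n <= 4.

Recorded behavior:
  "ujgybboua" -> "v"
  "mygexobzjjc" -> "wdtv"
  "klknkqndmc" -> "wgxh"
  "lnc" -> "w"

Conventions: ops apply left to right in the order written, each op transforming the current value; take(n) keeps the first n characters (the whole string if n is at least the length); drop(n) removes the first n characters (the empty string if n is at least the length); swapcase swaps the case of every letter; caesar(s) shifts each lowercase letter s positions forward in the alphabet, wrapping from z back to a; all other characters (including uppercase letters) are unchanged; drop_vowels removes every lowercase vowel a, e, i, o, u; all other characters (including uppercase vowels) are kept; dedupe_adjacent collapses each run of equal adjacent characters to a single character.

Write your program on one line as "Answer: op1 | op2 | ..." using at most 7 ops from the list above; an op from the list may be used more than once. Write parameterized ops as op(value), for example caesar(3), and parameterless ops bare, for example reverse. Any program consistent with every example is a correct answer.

drop(2) | dedupe_adjacent | reverse | take(4) | caesar(20) | drop_vowels

Check, running the answer program on each example:
  "ujgybboua" -> "gybboua" -> "gyboua" -> "auobyg" -> "auob" -> "uoiv" -> "v"
  "mygexobzjjc" -> "gexobzjjc" -> "gexobzjc" -> "cjzboxeg" -> "cjzb" -> "wdtv" -> "wdtv"
  "klknkqndmc" -> "knkqndmc" -> "knkqndmc" -> "cmdnqknk" -> "cmdn" -> "wgxh" -> "wgxh"
  "lnc" -> "c" -> "c" -> "c" -> "c" -> "w" -> "w"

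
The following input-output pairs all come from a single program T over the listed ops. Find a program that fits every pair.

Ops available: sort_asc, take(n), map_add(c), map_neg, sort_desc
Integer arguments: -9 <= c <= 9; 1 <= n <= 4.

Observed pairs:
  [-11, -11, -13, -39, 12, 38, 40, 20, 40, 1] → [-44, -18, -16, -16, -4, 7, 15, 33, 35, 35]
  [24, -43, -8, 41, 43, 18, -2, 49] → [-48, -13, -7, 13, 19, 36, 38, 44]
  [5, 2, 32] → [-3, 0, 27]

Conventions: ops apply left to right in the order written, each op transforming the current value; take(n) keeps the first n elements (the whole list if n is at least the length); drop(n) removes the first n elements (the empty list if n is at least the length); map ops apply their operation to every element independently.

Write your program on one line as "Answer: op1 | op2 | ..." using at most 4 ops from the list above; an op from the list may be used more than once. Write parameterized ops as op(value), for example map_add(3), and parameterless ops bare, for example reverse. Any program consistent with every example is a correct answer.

map_neg | sort_desc | map_neg | map_add(-5)

Check, running the answer program on each example:
  [-11, -11, -13, -39, 12, 38, 40, 20, 40, 1] -> [11, 11, 13, 39, -12, -38, -40, -20, -40, -1] -> [39, 13, 11, 11, -1, -12, -20, -38, -40, -40] -> [-39, -13, -11, -11, 1, 12, 20, 38, 40, 40] -> [-44, -18, -16, -16, -4, 7, 15, 33, 35, 35]
  [24, -43, -8, 41, 43, 18, -2, 49] -> [-24, 43, 8, -41, -43, -18, 2, -49] -> [43, 8, 2, -18, -24, -41, -43, -49] -> [-43, -8, -2, 18, 24, 41, 43, 49] -> [-48, -13, -7, 13, 19, 36, 38, 44]
  [5, 2, 32] -> [-5, -2, -32] -> [-2, -5, -32] -> [2, 5, 32] -> [-3, 0, 27]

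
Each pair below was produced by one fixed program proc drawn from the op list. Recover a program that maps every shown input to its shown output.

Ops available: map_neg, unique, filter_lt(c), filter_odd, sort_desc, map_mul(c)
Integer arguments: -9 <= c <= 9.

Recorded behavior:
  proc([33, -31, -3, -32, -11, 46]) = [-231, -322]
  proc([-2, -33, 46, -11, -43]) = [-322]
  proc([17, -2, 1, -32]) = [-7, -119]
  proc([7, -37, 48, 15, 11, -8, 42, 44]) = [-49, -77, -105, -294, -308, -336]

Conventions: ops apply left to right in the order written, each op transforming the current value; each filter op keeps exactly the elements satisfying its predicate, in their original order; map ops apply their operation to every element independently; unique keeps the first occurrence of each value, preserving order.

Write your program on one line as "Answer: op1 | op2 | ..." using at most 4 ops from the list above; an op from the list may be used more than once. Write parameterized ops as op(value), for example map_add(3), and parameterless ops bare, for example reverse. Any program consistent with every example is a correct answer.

sort_desc | map_mul(-7) | sort_desc | filter_lt(0)

Check, running the answer program on each example:
  [33, -31, -3, -32, -11, 46] -> [46, 33, -3, -11, -31, -32] -> [-322, -231, 21, 77, 217, 224] -> [224, 217, 77, 21, -231, -322] -> [-231, -322]
  [-2, -33, 46, -11, -43] -> [46, -2, -11, -33, -43] -> [-322, 14, 77, 231, 301] -> [301, 231, 77, 14, -322] -> [-322]
  [17, -2, 1, -32] -> [17, 1, -2, -32] -> [-119, -7, 14, 224] -> [224, 14, -7, -119] -> [-7, -119]
  [7, -37, 48, 15, 11, -8, 42, 44] -> [48, 44, 42, 15, 11, 7, -8, -37] -> [-336, -308, -294, -105, -77, -49, 56, 259] -> [259, 56, -49, -77, -105, -294, -308, -336] -> [-49, -77, -105, -294, -308, -336]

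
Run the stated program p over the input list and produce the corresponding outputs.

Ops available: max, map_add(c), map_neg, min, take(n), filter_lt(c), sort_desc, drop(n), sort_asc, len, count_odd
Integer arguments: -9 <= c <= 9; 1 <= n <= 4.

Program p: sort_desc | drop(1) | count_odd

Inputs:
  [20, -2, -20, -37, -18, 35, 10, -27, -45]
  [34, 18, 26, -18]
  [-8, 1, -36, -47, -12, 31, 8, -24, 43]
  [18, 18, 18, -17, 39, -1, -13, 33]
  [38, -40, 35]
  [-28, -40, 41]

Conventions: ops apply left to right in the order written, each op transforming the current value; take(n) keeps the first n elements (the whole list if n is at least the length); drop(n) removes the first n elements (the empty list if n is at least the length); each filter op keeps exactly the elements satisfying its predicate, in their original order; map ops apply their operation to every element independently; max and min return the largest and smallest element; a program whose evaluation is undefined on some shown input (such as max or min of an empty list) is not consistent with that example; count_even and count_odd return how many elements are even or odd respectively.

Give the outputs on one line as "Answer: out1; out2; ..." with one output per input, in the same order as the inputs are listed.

3; 0; 3; 4; 1; 0

Execution, op by op:
  [20, -2, -20, -37, -18, 35, 10, -27, -45] -> [35, 20, 10, -2, -18, -20, -27, -37, -45] -> [20, 10, -2, -18, -20, -27, -37, -45] -> 3
  [34, 18, 26, -18] -> [34, 26, 18, -18] -> [26, 18, -18] -> 0
  [-8, 1, -36, -47, -12, 31, 8, -24, 43] -> [43, 31, 8, 1, -8, -12, -24, -36, -47] -> [31, 8, 1, -8, -12, -24, -36, -47] -> 3
  [18, 18, 18, -17, 39, -1, -13, 33] -> [39, 33, 18, 18, 18, -1, -13, -17] -> [33, 18, 18, 18, -1, -13, -17] -> 4
  [38, -40, 35] -> [38, 35, -40] -> [35, -40] -> 1
  [-28, -40, 41] -> [41, -28, -40] -> [-28, -40] -> 0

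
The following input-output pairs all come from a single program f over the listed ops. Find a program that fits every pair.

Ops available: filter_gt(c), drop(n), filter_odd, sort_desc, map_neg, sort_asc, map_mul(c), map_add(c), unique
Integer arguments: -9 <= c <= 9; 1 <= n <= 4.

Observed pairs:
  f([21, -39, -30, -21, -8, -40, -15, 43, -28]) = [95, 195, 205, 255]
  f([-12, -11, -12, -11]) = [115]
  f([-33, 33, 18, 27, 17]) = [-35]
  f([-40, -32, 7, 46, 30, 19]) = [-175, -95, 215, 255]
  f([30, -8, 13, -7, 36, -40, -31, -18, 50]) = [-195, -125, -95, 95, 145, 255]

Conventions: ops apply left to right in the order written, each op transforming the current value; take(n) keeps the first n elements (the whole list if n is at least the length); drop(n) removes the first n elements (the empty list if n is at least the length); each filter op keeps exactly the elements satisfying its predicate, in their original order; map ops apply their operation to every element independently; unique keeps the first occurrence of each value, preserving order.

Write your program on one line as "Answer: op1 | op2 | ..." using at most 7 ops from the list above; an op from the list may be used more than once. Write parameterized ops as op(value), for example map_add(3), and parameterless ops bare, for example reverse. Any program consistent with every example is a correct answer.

map_add(-8) | sort_desc | map_add(-3) | unique | map_mul(-5) | filter_odd

Check, running the answer program on each example:
  [21, -39, -30, -21, -8, -40, -15, 43, -28] -> [13, -47, -38, -29, -16, -48, -23, 35, -36] -> [35, 13, -16, -23, -29, -36, -38, -47, -48] -> [32, 10, -19, -26, -32, -39, -41, -50, -51] -> [32, 10, -19, -26, -32, -39, -41, -50, -51] -> [-160, -50, 95, 130, 160, 195, 205, 250, 255] -> [95, 195, 205, 255]
  [-12, -11, -12, -11] -> [-20, -19, -20, -19] -> [-19, -19, -20, -20] -> [-22, -22, -23, -23] -> [-22, -23] -> [110, 115] -> [115]
  [-33, 33, 18, 27, 17] -> [-41, 25, 10, 19, 9] -> [25, 19, 10, 9, -41] -> [22, 16, 7, 6, -44] -> [22, 16, 7, 6, -44] -> [-110, -80, -35, -30, 220] -> [-35]
  [-40, -32, 7, 46, 30, 19] -> [-48, -40, -1, 38, 22, 11] -> [38, 22, 11, -1, -40, -48] -> [35, 19, 8, -4, -43, -51] -> [35, 19, 8, -4, -43, -51] -> [-175, -95, -40, 20, 215, 255] -> [-175, -95, 215, 255]
  [30, -8, 13, -7, 36, -40, -31, -18, 50] -> [22, -16, 5, -15, 28, -48, -39, -26, 42] -> [42, 28, 22, 5, -15, -16, -26, -39, -48] -> [39, 25, 19, 2, -18, -19, -29, -42, -51] -> [39, 25, 19, 2, -18, -19, -29, -42, -51] -> [-195, -125, -95, -10, 90, 95, 145, 210, 255] -> [-195, -125, -95, 95, 145, 255]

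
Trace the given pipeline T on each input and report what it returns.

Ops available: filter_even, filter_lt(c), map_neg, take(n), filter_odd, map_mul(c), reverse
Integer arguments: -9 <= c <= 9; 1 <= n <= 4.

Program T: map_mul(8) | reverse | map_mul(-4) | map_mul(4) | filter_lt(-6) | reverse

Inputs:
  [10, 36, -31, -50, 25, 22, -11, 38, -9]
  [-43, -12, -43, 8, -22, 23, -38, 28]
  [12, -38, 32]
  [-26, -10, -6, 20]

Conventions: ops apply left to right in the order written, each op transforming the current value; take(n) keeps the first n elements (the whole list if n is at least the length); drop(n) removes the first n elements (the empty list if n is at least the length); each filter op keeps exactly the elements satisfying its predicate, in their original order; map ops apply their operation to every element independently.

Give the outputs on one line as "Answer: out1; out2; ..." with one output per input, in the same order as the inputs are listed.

Execution, op by op:
  [10, 36, -31, -50, 25, 22, -11, 38, -9] -> [80, 288, -248, -400, 200, 176, -88, 304, -72] -> [-72, 304, -88, 176, 200, -400, -248, 288, 80] -> [288, -1216, 352, -704, -800, 1600, 992, -1152, -320] -> [1152, -4864, 1408, -2816, -3200, 6400, 3968, -4608, -1280] -> [-4864, -2816, -3200, -4608, -1280] -> [-1280, -4608, -3200, -2816, -4864]
  [-43, -12, -43, 8, -22, 23, -38, 28] -> [-344, -96, -344, 64, -176, 184, -304, 224] -> [224, -304, 184, -176, 64, -344, -96, -344] -> [-896, 1216, -736, 704, -256, 1376, 384, 1376] -> [-3584, 4864, -2944, 2816, -1024, 5504, 1536, 5504] -> [-3584, -2944, -1024] -> [-1024, -2944, -3584]
  [12, -38, 32] -> [96, -304, 256] -> [256, -304, 96] -> [-1024, 1216, -384] -> [-4096, 4864, -1536] -> [-4096, -1536] -> [-1536, -4096]
  [-26, -10, -6, 20] -> [-208, -80, -48, 160] -> [160, -48, -80, -208] -> [-640, 192, 320, 832] -> [-2560, 768, 1280, 3328] -> [-2560] -> [-2560]

[-1280, -4608, -3200, -2816, -4864]; [-1024, -2944, -3584]; [-1536, -4096]; [-2560]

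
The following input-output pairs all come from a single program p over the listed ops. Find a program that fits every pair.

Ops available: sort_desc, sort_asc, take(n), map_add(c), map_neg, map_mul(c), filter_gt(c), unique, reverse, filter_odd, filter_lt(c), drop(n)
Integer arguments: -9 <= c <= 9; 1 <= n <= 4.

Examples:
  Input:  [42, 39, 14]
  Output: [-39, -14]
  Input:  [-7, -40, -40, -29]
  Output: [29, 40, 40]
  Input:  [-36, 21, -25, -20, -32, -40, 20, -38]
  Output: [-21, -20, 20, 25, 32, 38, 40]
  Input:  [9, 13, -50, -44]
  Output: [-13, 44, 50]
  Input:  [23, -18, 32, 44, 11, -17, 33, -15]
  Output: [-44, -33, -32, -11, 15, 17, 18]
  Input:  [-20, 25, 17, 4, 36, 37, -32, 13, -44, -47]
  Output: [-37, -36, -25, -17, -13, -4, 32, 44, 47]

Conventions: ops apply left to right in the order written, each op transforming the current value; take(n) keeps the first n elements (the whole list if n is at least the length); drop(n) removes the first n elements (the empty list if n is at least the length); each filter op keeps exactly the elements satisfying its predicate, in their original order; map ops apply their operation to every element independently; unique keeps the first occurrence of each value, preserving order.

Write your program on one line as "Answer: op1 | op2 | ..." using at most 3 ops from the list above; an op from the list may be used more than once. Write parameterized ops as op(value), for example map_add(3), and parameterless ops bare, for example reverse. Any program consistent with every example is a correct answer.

drop(1) | sort_desc | map_neg

Check, running the answer program on each example:
  [42, 39, 14] -> [39, 14] -> [39, 14] -> [-39, -14]
  [-7, -40, -40, -29] -> [-40, -40, -29] -> [-29, -40, -40] -> [29, 40, 40]
  [-36, 21, -25, -20, -32, -40, 20, -38] -> [21, -25, -20, -32, -40, 20, -38] -> [21, 20, -20, -25, -32, -38, -40] -> [-21, -20, 20, 25, 32, 38, 40]
  [9, 13, -50, -44] -> [13, -50, -44] -> [13, -44, -50] -> [-13, 44, 50]
  [23, -18, 32, 44, 11, -17, 33, -15] -> [-18, 32, 44, 11, -17, 33, -15] -> [44, 33, 32, 11, -15, -17, -18] -> [-44, -33, -32, -11, 15, 17, 18]
  [-20, 25, 17, 4, 36, 37, -32, 13, -44, -47] -> [25, 17, 4, 36, 37, -32, 13, -44, -47] -> [37, 36, 25, 17, 13, 4, -32, -44, -47] -> [-37, -36, -25, -17, -13, -4, 32, 44, 47]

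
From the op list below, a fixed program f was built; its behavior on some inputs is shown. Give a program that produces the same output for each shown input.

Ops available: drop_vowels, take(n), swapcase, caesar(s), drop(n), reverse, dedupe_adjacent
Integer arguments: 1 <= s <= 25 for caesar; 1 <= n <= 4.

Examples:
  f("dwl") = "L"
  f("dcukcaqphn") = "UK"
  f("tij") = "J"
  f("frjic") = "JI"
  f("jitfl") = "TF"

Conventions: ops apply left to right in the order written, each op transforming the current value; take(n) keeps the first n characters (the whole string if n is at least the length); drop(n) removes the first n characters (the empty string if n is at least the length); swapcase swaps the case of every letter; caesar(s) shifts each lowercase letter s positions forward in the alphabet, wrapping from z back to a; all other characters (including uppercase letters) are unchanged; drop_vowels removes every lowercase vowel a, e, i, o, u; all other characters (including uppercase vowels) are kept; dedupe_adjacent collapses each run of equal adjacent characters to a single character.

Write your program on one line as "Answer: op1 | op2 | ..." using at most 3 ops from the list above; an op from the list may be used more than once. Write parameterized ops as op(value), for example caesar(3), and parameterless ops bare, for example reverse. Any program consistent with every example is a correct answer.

drop(2) | take(2) | swapcase

Check, running the answer program on each example:
  "dwl" -> "l" -> "l" -> "L"
  "dcukcaqphn" -> "ukcaqphn" -> "uk" -> "UK"
  "tij" -> "j" -> "j" -> "J"
  "frjic" -> "jic" -> "ji" -> "JI"
  "jitfl" -> "tfl" -> "tf" -> "TF"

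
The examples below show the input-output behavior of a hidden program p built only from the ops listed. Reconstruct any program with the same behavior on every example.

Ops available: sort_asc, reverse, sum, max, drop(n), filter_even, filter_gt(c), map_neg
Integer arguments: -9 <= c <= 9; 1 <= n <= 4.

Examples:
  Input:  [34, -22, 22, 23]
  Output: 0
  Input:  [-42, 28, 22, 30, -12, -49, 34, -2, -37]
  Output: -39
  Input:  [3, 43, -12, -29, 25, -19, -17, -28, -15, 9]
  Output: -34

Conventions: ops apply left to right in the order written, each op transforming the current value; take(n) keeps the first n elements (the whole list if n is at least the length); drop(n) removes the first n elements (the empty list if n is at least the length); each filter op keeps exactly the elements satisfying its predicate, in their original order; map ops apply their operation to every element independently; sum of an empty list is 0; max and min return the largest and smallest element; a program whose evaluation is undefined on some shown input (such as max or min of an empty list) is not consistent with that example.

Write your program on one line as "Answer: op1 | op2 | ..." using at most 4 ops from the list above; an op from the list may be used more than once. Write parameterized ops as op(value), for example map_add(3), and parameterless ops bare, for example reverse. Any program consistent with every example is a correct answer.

drop(4) | drop(3) | sum

Check, running the answer program on each example:
  [34, -22, 22, 23] -> [] -> [] -> 0
  [-42, 28, 22, 30, -12, -49, 34, -2, -37] -> [-12, -49, 34, -2, -37] -> [-2, -37] -> -39
  [3, 43, -12, -29, 25, -19, -17, -28, -15, 9] -> [25, -19, -17, -28, -15, 9] -> [-28, -15, 9] -> -34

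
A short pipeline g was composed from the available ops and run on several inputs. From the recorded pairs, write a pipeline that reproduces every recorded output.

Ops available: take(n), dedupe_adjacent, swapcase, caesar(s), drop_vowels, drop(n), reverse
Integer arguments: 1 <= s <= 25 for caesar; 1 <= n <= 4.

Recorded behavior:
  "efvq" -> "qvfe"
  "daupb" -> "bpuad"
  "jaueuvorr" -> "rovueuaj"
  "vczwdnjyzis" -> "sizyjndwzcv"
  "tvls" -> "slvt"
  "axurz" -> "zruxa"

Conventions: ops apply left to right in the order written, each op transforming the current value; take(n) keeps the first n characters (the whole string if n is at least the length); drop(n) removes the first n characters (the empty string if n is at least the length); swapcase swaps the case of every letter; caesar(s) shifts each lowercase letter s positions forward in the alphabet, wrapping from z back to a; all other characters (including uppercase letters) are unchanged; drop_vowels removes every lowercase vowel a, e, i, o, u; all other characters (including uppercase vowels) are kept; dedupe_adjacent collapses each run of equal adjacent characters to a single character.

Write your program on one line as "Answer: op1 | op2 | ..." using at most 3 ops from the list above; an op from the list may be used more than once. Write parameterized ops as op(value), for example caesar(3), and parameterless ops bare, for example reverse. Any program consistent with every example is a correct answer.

reverse | dedupe_adjacent

Check, running the answer program on each example:
  "efvq" -> "qvfe" -> "qvfe"
  "daupb" -> "bpuad" -> "bpuad"
  "jaueuvorr" -> "rrovueuaj" -> "rovueuaj"
  "vczwdnjyzis" -> "sizyjndwzcv" -> "sizyjndwzcv"
  "tvls" -> "slvt" -> "slvt"
  "axurz" -> "zruxa" -> "zruxa"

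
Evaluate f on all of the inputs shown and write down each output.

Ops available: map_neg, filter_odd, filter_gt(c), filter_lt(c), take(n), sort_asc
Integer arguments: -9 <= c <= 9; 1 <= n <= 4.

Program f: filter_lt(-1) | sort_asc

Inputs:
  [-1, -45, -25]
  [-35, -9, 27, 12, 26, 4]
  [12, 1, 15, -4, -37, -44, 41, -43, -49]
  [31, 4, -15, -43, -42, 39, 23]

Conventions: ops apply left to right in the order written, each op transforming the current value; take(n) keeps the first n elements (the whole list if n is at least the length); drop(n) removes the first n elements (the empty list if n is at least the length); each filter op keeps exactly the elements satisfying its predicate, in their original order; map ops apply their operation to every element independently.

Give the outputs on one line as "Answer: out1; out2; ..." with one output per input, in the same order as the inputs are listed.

Execution, op by op:
  [-1, -45, -25] -> [-45, -25] -> [-45, -25]
  [-35, -9, 27, 12, 26, 4] -> [-35, -9] -> [-35, -9]
  [12, 1, 15, -4, -37, -44, 41, -43, -49] -> [-4, -37, -44, -43, -49] -> [-49, -44, -43, -37, -4]
  [31, 4, -15, -43, -42, 39, 23] -> [-15, -43, -42] -> [-43, -42, -15]

[-45, -25]; [-35, -9]; [-49, -44, -43, -37, -4]; [-43, -42, -15]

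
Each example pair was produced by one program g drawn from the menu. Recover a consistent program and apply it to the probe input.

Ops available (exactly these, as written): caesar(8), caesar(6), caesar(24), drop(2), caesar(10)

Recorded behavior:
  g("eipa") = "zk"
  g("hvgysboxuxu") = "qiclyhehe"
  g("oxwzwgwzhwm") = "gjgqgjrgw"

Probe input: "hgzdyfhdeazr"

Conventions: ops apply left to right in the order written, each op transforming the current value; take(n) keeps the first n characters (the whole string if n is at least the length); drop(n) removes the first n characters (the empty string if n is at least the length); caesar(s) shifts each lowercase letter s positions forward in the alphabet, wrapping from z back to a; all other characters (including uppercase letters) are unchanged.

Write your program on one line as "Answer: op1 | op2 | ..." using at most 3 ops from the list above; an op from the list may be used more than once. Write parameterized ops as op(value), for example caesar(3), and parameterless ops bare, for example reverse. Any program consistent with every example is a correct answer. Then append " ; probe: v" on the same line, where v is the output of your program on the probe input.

drop(2) | caesar(10) ; probe: "jniprnokjb"

Check, running the answer program on each example:
  "eipa" -> "pa" -> "zk"
  "hvgysboxuxu" -> "gysboxuxu" -> "qiclyhehe"
  "oxwzwgwzhwm" -> "wzwgwzhwm" -> "gjgqgjrgw"
  probe: "hgzdyfhdeazr" -> "zdyfhdeazr" -> "jniprnokjb"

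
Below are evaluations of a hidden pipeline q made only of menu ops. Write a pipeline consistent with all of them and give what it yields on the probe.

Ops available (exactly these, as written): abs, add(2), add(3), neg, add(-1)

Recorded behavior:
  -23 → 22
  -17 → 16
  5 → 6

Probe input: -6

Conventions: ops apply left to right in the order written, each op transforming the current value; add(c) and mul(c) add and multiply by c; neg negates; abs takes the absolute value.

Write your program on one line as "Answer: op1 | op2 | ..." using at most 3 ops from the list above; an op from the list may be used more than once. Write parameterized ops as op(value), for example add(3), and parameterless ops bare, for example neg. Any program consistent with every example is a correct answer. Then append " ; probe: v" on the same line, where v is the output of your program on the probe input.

add(-1) | add(2) | abs ; probe: 5

Check, running the answer program on each example:
  -23 -> -24 -> -22 -> 22
  -17 -> -18 -> -16 -> 16
  5 -> 4 -> 6 -> 6
  probe: -6 -> -7 -> -5 -> 5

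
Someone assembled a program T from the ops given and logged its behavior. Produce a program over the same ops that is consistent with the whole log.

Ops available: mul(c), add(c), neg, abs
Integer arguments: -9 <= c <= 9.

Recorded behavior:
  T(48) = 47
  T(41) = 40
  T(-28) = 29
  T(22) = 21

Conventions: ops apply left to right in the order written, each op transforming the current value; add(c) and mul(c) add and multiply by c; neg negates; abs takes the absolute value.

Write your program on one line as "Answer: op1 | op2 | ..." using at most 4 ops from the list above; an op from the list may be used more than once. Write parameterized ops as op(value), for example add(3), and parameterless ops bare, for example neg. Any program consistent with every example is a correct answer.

add(-7) | add(6) | abs

Check, running the answer program on each example:
  48 -> 41 -> 47 -> 47
  41 -> 34 -> 40 -> 40
  -28 -> -35 -> -29 -> 29
  22 -> 15 -> 21 -> 21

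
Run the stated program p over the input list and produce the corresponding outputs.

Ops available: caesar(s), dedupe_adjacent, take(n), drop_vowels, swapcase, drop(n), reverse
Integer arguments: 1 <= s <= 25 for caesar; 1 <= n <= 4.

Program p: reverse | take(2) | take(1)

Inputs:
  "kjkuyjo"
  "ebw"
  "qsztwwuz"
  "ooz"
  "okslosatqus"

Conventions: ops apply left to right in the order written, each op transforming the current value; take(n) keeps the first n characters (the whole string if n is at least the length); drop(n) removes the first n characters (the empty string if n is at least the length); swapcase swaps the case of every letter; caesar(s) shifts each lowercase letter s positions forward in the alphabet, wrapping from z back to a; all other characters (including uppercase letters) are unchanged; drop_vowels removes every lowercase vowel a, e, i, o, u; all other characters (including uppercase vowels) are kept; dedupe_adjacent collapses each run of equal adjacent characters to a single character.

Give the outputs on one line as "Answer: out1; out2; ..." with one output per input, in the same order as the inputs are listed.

Execution, op by op:
  "kjkuyjo" -> "ojyukjk" -> "oj" -> "o"
  "ebw" -> "wbe" -> "wb" -> "w"
  "qsztwwuz" -> "zuwwtzsq" -> "zu" -> "z"
  "ooz" -> "zoo" -> "zo" -> "z"
  "okslosatqus" -> "suqtasolsko" -> "su" -> "s"

"o"; "w"; "z"; "z"; "s"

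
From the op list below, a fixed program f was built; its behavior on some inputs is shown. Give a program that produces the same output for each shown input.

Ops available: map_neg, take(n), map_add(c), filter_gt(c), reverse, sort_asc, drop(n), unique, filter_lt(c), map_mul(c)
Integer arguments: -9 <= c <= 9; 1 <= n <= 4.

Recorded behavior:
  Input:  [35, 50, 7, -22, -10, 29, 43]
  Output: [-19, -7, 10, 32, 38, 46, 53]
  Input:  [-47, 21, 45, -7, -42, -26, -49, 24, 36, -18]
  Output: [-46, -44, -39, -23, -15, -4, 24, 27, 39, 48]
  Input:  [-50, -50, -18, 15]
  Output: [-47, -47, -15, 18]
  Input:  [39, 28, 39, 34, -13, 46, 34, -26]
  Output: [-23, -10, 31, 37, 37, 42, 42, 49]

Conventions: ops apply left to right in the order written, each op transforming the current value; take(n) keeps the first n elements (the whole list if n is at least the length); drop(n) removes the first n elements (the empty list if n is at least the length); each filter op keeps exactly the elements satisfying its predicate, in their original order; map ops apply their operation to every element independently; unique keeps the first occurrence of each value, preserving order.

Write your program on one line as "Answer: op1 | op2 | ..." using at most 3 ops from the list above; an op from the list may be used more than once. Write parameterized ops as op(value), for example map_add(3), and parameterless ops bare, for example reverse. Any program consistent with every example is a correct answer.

map_add(8) | map_add(-5) | sort_asc

Check, running the answer program on each example:
  [35, 50, 7, -22, -10, 29, 43] -> [43, 58, 15, -14, -2, 37, 51] -> [38, 53, 10, -19, -7, 32, 46] -> [-19, -7, 10, 32, 38, 46, 53]
  [-47, 21, 45, -7, -42, -26, -49, 24, 36, -18] -> [-39, 29, 53, 1, -34, -18, -41, 32, 44, -10] -> [-44, 24, 48, -4, -39, -23, -46, 27, 39, -15] -> [-46, -44, -39, -23, -15, -4, 24, 27, 39, 48]
  [-50, -50, -18, 15] -> [-42, -42, -10, 23] -> [-47, -47, -15, 18] -> [-47, -47, -15, 18]
  [39, 28, 39, 34, -13, 46, 34, -26] -> [47, 36, 47, 42, -5, 54, 42, -18] -> [42, 31, 42, 37, -10, 49, 37, -23] -> [-23, -10, 31, 37, 37, 42, 42, 49]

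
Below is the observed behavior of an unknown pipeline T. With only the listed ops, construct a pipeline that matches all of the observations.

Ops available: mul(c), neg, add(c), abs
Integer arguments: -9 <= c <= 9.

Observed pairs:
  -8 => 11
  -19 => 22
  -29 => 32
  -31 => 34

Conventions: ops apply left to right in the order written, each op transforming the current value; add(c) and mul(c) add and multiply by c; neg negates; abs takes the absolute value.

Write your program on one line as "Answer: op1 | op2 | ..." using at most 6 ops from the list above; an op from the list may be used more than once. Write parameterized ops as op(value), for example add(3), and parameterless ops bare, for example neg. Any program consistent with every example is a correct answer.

abs | add(-7) | add(1) | add(5) | add(4)

Check, running the answer program on each example:
  -8 -> 8 -> 1 -> 2 -> 7 -> 11
  -19 -> 19 -> 12 -> 13 -> 18 -> 22
  -29 -> 29 -> 22 -> 23 -> 28 -> 32
  -31 -> 31 -> 24 -> 25 -> 30 -> 34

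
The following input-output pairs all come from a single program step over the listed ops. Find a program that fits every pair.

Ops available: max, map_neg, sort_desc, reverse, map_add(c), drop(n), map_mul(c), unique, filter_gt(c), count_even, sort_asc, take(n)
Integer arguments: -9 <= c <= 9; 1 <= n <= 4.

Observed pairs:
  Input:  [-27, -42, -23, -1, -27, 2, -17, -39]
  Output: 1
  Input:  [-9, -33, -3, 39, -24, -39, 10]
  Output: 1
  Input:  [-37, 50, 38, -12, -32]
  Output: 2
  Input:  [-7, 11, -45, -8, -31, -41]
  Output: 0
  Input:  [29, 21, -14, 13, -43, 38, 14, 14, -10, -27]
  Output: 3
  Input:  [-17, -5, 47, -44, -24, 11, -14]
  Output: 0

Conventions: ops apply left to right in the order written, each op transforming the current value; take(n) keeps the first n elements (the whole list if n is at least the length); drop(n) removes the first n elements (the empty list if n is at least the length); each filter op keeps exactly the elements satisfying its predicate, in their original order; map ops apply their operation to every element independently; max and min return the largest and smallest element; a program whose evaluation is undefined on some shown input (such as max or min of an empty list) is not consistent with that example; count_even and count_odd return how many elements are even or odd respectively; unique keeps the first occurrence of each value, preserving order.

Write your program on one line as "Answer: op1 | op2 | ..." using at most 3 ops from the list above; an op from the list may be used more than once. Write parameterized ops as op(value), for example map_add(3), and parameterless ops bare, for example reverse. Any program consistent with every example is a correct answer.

filter_gt(-3) | sort_desc | count_even

Check, running the answer program on each example:
  [-27, -42, -23, -1, -27, 2, -17, -39] -> [-1, 2] -> [2, -1] -> 1
  [-9, -33, -3, 39, -24, -39, 10] -> [39, 10] -> [39, 10] -> 1
  [-37, 50, 38, -12, -32] -> [50, 38] -> [50, 38] -> 2
  [-7, 11, -45, -8, -31, -41] -> [11] -> [11] -> 0
  [29, 21, -14, 13, -43, 38, 14, 14, -10, -27] -> [29, 21, 13, 38, 14, 14] -> [38, 29, 21, 14, 14, 13] -> 3
  [-17, -5, 47, -44, -24, 11, -14] -> [47, 11] -> [47, 11] -> 0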